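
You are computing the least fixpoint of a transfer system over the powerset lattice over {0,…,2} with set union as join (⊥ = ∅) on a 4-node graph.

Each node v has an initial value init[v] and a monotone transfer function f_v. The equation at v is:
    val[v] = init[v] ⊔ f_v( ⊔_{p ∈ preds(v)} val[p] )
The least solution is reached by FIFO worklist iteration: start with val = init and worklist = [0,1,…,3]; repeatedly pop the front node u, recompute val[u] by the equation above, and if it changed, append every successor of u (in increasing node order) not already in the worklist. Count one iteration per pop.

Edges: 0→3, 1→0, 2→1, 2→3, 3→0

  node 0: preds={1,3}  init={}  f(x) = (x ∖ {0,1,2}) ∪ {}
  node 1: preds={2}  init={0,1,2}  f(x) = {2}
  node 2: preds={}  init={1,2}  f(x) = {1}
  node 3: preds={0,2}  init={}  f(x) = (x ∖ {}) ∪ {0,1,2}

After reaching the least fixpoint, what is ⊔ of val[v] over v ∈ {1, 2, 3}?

{0,1,2}

Iteration log — 5 steps:
  step 1. node 0  ⊔preds={0,1,2}  new={}  stable
  step 2. node 1  ⊔preds={1,2}  new={0,1,2}  stable
  step 3. node 2  ⊔preds={}  new={1,2}  stable
  step 4. node 3  ⊔preds={1,2}  new={0,1,2}  old={}  +wl: 0
  step 5. node 0  ⊔preds={0,1,2}  new={}  stable

Least fixpoint reached:
  node 0: {}
  node 1: {0,1,2}
  node 2: {1,2}
  node 3: {0,1,2}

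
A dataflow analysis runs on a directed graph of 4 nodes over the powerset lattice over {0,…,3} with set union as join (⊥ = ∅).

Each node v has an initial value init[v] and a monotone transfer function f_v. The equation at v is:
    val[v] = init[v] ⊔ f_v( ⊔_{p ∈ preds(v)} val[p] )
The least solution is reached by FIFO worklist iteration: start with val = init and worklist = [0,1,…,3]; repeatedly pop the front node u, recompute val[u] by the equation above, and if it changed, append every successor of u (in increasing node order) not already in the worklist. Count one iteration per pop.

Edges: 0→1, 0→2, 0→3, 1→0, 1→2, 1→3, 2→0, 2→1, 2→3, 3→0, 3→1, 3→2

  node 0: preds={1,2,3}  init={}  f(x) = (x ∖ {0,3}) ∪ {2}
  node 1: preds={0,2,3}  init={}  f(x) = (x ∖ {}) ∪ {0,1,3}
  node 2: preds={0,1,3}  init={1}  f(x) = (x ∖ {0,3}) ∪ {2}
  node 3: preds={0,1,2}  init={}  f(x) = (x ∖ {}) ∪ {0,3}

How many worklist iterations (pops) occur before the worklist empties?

Worklist (7 pops):
  #1 pop 0: in={1} → {1,2} (was {}); enqueue []
  #2 pop 1: in={1,2} → {0,1,2,3} (was {}); enqueue [0]
  #3 pop 2: in={0,1,2,3} → {1,2} (was {1}); enqueue [1]
  #4 pop 3: in={0,1,2,3} → {0,1,2,3} (was {}); enqueue [2]
  #5 pop 0: in={0,1,2,3} → {1,2} (no change)
  #6 pop 1: in={0,1,2,3} → {0,1,2,3} (no change)
  #7 pop 2: in={0,1,2,3} → {1,2} (no change)

Fixpoint:
  val[0] = {1,2}
  val[1] = {0,1,2,3}
  val[2] = {1,2}
  val[3] = {0,1,2,3}

7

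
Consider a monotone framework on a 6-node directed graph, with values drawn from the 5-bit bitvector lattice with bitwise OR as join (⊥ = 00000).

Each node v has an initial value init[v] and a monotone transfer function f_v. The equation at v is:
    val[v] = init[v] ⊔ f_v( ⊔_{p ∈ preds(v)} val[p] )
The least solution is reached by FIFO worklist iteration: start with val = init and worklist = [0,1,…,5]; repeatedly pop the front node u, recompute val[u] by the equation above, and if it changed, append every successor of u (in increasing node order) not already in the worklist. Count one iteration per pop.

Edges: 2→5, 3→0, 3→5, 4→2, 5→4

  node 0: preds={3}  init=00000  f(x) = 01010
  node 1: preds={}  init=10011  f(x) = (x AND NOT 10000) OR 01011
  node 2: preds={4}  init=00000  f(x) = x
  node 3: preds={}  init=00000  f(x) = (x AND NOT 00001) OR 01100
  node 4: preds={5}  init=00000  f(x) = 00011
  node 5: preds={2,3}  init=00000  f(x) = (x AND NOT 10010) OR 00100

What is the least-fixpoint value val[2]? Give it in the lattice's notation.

00011

Iteration log — 11 steps:
  step 1. node 0  ⊔preds=00000  new=01010  old=00000  +wl: 
  step 2. node 1  ⊔preds=00000  new=11011  old=10011  +wl: 
  step 3. node 2  ⊔preds=00000  new=00000  stable
  step 4. node 3  ⊔preds=00000  new=01100  old=00000  +wl: 0
  step 5. node 4  ⊔preds=00000  new=00011  old=00000  +wl: 2
  step 6. node 5  ⊔preds=01100  new=01100  old=00000  +wl: 4
  step 7. node 0  ⊔preds=01100  new=01010  stable
  step 8. node 2  ⊔preds=00011  new=00011  old=00000  +wl: 5
  step 9. node 4  ⊔preds=01100  new=00011  stable
  step 10. node 5  ⊔preds=01111  new=01101  old=01100  +wl: 4
  step 11. node 4  ⊔preds=01101  new=00011  stable

Least fixpoint reached:
  node 0: 01010
  node 1: 11011
  node 2: 00011
  node 3: 01100
  node 4: 00011
  node 5: 01101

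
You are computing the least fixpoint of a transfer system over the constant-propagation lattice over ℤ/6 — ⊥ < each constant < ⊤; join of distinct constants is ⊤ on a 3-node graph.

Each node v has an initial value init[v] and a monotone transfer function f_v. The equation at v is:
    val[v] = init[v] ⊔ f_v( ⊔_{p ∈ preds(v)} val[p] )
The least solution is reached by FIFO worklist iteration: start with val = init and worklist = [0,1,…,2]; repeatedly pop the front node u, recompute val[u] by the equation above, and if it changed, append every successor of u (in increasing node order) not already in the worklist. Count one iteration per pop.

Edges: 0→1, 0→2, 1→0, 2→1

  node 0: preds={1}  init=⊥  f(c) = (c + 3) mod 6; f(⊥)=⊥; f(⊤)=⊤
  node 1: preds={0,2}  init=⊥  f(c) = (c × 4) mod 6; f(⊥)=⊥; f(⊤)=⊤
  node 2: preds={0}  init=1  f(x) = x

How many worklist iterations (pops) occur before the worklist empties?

6

Trace (6 dequeues):
  [1] u=0 | in ⊥ | out ⊥ | ==
  [2] u=1 | in 1 | out 4 | prev ⊥ | push {0}
  [3] u=2 | in ⊥ | out 1 | ==
  [4] u=0 | in 4 | out 1 | prev ⊥ | push {1,2}
  [5] u=1 | in 1 | out 4 | ==
  [6] u=2 | in 1 | out 1 | ==

Converged values:
  [0] 1
  [1] 4
  [2] 1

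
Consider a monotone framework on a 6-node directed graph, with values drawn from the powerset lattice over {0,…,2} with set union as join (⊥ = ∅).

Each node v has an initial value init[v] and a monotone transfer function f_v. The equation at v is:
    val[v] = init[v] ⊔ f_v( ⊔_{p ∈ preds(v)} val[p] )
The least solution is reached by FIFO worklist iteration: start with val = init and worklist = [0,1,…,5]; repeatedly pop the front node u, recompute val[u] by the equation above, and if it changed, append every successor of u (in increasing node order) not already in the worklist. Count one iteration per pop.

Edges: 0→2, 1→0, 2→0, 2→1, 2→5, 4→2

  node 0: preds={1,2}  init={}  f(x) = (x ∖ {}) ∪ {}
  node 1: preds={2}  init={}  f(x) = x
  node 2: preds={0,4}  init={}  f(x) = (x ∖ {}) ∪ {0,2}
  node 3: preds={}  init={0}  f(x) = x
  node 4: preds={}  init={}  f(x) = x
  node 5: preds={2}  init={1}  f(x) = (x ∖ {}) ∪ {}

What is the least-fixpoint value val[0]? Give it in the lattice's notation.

Worklist (10 pops):
  #1 pop 0: in={} → {} (no change)
  #2 pop 1: in={} → {} (no change)
  #3 pop 2: in={} → {0,2} (was {}); enqueue [0,1]
  #4 pop 3: in={} → {0} (no change)
  #5 pop 4: in={} → {} (no change)
  #6 pop 5: in={0,2} → {0,1,2} (was {1}); enqueue []
  #7 pop 0: in={0,2} → {0,2} (was {}); enqueue [2]
  #8 pop 1: in={0,2} → {0,2} (was {}); enqueue [0]
  #9 pop 2: in={0,2} → {0,2} (no change)
  #10 pop 0: in={0,2} → {0,2} (no change)

Fixpoint:
  val[0] = {0,2}
  val[1] = {0,2}
  val[2] = {0,2}
  val[3] = {0}
  val[4] = {}
  val[5] = {0,1,2}

{0,2}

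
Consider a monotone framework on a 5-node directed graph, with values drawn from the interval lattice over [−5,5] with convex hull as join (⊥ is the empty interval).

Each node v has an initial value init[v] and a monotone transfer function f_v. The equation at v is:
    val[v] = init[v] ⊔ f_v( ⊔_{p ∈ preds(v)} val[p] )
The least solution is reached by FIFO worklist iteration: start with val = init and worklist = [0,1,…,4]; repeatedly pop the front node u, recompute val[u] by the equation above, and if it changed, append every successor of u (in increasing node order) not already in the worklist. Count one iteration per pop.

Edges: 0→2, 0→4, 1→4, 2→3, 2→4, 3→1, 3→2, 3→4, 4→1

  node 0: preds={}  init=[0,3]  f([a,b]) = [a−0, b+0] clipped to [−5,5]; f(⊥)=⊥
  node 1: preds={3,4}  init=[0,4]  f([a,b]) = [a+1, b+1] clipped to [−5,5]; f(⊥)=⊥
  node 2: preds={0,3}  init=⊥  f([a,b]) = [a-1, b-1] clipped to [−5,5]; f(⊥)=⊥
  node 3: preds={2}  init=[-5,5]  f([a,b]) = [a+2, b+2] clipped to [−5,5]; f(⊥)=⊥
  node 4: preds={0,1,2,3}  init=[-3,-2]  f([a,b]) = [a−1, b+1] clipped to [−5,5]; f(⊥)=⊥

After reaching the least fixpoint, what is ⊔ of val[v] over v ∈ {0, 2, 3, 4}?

Worklist (6 pops):
  #1 pop 0: in=⊥ → [0,3] (no change)
  #2 pop 1: in=[-5,5] → [-4,5] (was [0,4]); enqueue []
  #3 pop 2: in=[-5,5] → [-5,4] (was ⊥); enqueue []
  #4 pop 3: in=[-5,4] → [-5,5] (no change)
  #5 pop 4: in=[-5,5] → [-5,5] (was [-3,-2]); enqueue [1]
  #6 pop 1: in=[-5,5] → [-4,5] (no change)

Fixpoint:
  val[0] = [0,3]
  val[1] = [-4,5]
  val[2] = [-5,4]
  val[3] = [-5,5]
  val[4] = [-5,5]

[-5,5]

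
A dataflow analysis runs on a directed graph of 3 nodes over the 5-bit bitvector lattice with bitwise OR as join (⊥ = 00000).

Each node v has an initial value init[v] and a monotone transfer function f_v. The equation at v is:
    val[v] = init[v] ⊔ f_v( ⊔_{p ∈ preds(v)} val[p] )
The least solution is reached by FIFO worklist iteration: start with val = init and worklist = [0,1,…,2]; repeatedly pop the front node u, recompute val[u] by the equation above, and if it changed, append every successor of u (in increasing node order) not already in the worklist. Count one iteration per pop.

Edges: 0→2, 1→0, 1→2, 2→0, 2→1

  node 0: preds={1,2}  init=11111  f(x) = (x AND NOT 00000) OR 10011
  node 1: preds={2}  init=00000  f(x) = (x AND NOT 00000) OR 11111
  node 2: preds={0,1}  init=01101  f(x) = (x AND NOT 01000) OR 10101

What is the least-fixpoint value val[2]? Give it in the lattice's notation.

Trace (5 dequeues):
  [1] u=0 | in 01101 | out 11111 | ==
  [2] u=1 | in 01101 | out 11111 | prev 00000 | push {0}
  [3] u=2 | in 11111 | out 11111 | prev 01101 | push {1}
  [4] u=0 | in 11111 | out 11111 | ==
  [5] u=1 | in 11111 | out 11111 | ==

Converged values:
  [0] 11111
  [1] 11111
  [2] 11111

11111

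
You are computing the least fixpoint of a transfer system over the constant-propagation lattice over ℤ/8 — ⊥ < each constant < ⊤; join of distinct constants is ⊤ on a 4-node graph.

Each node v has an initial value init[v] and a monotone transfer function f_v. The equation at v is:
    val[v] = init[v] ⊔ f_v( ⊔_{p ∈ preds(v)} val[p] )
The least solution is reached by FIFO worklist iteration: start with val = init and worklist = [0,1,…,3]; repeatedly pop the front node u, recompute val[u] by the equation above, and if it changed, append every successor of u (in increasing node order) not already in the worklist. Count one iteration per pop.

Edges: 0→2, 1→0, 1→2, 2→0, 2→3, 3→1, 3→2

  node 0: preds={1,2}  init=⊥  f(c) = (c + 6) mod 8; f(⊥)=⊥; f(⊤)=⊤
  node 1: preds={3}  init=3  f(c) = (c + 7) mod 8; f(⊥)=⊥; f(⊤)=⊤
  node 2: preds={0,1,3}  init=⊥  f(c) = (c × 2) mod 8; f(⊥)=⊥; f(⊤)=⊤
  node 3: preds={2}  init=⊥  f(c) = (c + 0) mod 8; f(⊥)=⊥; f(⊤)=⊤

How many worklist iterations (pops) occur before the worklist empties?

8

Trace (8 dequeues):
  [1] u=0 | in 3 | out 1 | prev ⊥ | push {}
  [2] u=1 | in ⊥ | out 3 | ==
  [3] u=2 | in ⊤ | out ⊤ | prev ⊥ | push {0}
  [4] u=3 | in ⊤ | out ⊤ | prev ⊥ | push {1,2}
  [5] u=0 | in ⊤ | out ⊤ | prev 1 | push {}
  [6] u=1 | in ⊤ | out ⊤ | prev 3 | push {0}
  [7] u=2 | in ⊤ | out ⊤ | ==
  [8] u=0 | in ⊤ | out ⊤ | ==

Converged values:
  [0] ⊤
  [1] ⊤
  [2] ⊤
  [3] ⊤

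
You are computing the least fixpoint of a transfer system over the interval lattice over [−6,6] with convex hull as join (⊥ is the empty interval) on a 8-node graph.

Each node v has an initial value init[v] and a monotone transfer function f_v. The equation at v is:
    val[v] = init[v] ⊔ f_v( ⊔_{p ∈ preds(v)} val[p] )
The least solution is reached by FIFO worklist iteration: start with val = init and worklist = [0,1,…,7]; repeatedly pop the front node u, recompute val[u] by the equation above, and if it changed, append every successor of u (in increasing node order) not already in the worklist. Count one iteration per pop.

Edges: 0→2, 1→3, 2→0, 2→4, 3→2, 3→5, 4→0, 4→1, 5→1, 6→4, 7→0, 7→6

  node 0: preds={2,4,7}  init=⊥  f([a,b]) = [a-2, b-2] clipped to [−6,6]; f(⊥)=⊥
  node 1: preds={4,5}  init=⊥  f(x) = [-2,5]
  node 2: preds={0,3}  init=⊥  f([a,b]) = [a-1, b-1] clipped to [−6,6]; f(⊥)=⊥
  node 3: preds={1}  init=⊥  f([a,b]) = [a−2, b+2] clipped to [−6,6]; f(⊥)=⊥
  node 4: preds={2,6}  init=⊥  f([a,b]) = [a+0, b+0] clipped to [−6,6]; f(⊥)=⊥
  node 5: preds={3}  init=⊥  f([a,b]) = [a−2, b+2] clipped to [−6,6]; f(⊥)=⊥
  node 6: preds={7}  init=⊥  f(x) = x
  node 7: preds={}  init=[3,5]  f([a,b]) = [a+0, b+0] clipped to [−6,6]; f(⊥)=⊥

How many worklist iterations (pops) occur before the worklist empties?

19

Trace (19 dequeues):
  [1] u=0 | in [3,5] | out [1,3] | prev ⊥ | push {}
  [2] u=1 | in ⊥ | out [-2,5] | prev ⊥ | push {}
  [3] u=2 | in [1,3] | out [0,2] | prev ⊥ | push {0}
  [4] u=3 | in [-2,5] | out [-4,6] | prev ⊥ | push {2}
  [5] u=4 | in [0,2] | out [0,2] | prev ⊥ | push {1}
  [6] u=5 | in [-4,6] | out [-6,6] | prev ⊥ | push {}
  [7] u=6 | in [3,5] | out [3,5] | prev ⊥ | push {4}
  [8] u=7 | in ⊥ | out [3,5] | ==
  [9] u=0 | in [0,5] | out [-2,3] | prev [1,3] | push {}
  [10] u=2 | in [-4,6] | out [-5,5] | prev [0,2] | push {0}
  [11] u=1 | in [-6,6] | out [-2,5] | ==
  [12] u=4 | in [-5,5] | out [-5,5] | prev [0,2] | push {1}
  [13] u=0 | in [-5,5] | out [-6,3] | prev [-2,3] | push {2}
  [14] u=1 | in [-6,6] | out [-2,5] | ==
  [15] u=2 | in [-6,6] | out [-6,5] | prev [-5,5] | push {0,4}
  [16] u=0 | in [-6,5] | out [-6,3] | ==
  [17] u=4 | in [-6,5] | out [-6,5] | prev [-5,5] | push {0,1}
  [18] u=0 | in [-6,5] | out [-6,3] | ==
  [19] u=1 | in [-6,6] | out [-2,5] | ==

Converged values:
  [0] [-6,3]
  [1] [-2,5]
  [2] [-6,5]
  [3] [-4,6]
  [4] [-6,5]
  [5] [-6,6]
  [6] [3,5]
  [7] [3,5]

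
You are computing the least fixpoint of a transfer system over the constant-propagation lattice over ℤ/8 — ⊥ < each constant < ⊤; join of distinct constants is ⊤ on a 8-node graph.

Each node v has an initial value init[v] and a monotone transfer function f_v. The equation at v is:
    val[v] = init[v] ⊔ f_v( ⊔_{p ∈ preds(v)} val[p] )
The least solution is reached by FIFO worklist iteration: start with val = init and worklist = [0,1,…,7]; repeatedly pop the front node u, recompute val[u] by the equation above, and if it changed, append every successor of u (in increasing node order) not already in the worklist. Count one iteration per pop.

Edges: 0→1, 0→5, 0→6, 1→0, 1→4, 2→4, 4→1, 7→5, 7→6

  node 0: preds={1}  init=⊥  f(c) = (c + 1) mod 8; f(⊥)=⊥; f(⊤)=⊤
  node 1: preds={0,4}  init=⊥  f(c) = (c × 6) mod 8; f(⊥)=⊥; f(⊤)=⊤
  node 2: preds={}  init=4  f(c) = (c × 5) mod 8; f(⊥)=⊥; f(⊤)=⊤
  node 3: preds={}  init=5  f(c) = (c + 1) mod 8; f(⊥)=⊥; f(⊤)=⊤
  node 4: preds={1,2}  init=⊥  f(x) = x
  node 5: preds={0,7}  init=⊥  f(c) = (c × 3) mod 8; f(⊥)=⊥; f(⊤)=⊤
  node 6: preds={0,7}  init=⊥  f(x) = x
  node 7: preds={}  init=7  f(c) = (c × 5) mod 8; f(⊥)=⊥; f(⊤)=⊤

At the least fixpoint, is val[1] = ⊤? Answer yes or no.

yes

Iteration log — 19 steps:
  step 1. node 0  ⊔preds=⊥  new=⊥  stable
  step 2. node 1  ⊔preds=⊥  new=⊥  stable
  step 3. node 2  ⊔preds=⊥  new=4  stable
  step 4. node 3  ⊔preds=⊥  new=5  stable
  step 5. node 4  ⊔preds=4  new=4  old=⊥  +wl: 1
  step 6. node 5  ⊔preds=7  new=5  old=⊥  +wl: 
  step 7. node 6  ⊔preds=7  new=7  old=⊥  +wl: 
  step 8. node 7  ⊔preds=⊥  new=7  stable
  step 9. node 1  ⊔preds=4  new=0  old=⊥  +wl: 0,4
  step 10. node 0  ⊔preds=0  new=1  old=⊥  +wl: 1,5,6
  step 11. node 4  ⊔preds=⊤  new=⊤  old=4  +wl: 
  step 12. node 1  ⊔preds=⊤  new=⊤  old=0  +wl: 0,4
  step 13. node 5  ⊔preds=⊤  new=⊤  old=5  +wl: 
  step 14. node 6  ⊔preds=⊤  new=⊤  old=7  +wl: 
  step 15. node 0  ⊔preds=⊤  new=⊤  old=1  +wl: 1,5,6
  step 16. node 4  ⊔preds=⊤  new=⊤  stable
  step 17. node 1  ⊔preds=⊤  new=⊤  stable
  step 18. node 5  ⊔preds=⊤  new=⊤  stable
  step 19. node 6  ⊔preds=⊤  new=⊤  stable

Least fixpoint reached:
  node 0: ⊤
  node 1: ⊤
  node 2: 4
  node 3: 5
  node 4: ⊤
  node 5: ⊤
  node 6: ⊤
  node 7: 7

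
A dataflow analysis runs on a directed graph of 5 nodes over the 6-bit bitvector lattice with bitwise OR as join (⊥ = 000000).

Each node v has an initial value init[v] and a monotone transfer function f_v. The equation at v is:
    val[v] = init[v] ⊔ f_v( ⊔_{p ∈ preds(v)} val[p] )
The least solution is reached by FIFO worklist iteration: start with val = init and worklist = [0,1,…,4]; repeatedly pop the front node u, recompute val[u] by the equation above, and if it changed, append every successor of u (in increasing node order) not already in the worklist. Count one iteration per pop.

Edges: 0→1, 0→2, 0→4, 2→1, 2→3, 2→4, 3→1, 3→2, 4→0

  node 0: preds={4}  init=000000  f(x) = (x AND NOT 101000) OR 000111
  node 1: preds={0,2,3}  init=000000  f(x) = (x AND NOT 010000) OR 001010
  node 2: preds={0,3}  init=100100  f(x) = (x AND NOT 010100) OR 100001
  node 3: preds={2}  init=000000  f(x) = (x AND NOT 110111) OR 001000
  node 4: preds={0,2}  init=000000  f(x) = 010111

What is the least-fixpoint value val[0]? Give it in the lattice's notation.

Worklist (12 pops):
  #1 pop 0: in=000000 → 000111 (was 000000); enqueue []
  #2 pop 1: in=100111 → 101111 (was 000000); enqueue []
  #3 pop 2: in=000111 → 100111 (was 100100); enqueue [1]
  #4 pop 3: in=100111 → 001000 (was 000000); enqueue [2]
  #5 pop 4: in=100111 → 010111 (was 000000); enqueue [0]
  #6 pop 1: in=101111 → 101111 (no change)
  #7 pop 2: in=001111 → 101111 (was 100111); enqueue [1,3,4]
  #8 pop 0: in=010111 → 010111 (was 000111); enqueue [2]
  #9 pop 1: in=111111 → 101111 (no change)
  #10 pop 3: in=101111 → 001000 (no change)
  #11 pop 4: in=111111 → 010111 (no change)
  #12 pop 2: in=011111 → 101111 (no change)

Fixpoint:
  val[0] = 010111
  val[1] = 101111
  val[2] = 101111
  val[3] = 001000
  val[4] = 010111

010111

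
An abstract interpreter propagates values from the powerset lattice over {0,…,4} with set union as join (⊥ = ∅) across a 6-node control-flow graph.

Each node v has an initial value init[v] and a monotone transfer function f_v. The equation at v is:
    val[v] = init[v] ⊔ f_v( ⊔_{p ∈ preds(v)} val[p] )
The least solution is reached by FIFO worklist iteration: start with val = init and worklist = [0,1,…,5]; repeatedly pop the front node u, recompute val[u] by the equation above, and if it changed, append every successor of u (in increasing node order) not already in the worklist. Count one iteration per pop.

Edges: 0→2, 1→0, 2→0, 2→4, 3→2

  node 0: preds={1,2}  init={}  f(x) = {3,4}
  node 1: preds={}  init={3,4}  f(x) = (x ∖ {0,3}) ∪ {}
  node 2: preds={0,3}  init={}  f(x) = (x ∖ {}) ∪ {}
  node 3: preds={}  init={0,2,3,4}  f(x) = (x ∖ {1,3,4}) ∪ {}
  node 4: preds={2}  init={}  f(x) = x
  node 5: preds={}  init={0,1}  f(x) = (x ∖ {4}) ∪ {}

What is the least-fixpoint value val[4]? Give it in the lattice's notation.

Iteration log — 7 steps:
  step 1. node 0  ⊔preds={3,4}  new={3,4}  old={}  +wl: 
  step 2. node 1  ⊔preds={}  new={3,4}  stable
  step 3. node 2  ⊔preds={0,2,3,4}  new={0,2,3,4}  old={}  +wl: 0
  step 4. node 3  ⊔preds={}  new={0,2,3,4}  stable
  step 5. node 4  ⊔preds={0,2,3,4}  new={0,2,3,4}  old={}  +wl: 
  step 6. node 5  ⊔preds={}  new={0,1}  stable
  step 7. node 0  ⊔preds={0,2,3,4}  new={3,4}  stable

Least fixpoint reached:
  node 0: {3,4}
  node 1: {3,4}
  node 2: {0,2,3,4}
  node 3: {0,2,3,4}
  node 4: {0,2,3,4}
  node 5: {0,1}

{0,2,3,4}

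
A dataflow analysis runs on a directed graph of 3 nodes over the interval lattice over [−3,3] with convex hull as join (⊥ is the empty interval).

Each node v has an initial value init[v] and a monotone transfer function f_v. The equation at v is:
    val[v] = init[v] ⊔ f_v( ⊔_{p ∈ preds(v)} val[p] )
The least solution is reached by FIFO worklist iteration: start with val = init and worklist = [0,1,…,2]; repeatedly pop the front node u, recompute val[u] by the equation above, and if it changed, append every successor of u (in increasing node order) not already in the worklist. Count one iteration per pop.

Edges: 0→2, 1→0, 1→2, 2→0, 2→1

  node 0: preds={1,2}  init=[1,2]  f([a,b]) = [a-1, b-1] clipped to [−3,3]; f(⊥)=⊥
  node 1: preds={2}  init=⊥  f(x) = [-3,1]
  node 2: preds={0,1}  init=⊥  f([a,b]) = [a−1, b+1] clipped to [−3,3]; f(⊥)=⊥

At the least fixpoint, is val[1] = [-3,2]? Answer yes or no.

Trace (6 dequeues):
  [1] u=0 | in ⊥ | out [1,2] | ==
  [2] u=1 | in ⊥ | out [-3,1] | prev ⊥ | push {0}
  [3] u=2 | in [-3,2] | out [-3,3] | prev ⊥ | push {1}
  [4] u=0 | in [-3,3] | out [-3,2] | prev [1,2] | push {2}
  [5] u=1 | in [-3,3] | out [-3,1] | ==
  [6] u=2 | in [-3,2] | out [-3,3] | ==

Converged values:
  [0] [-3,2]
  [1] [-3,1]
  [2] [-3,3]

no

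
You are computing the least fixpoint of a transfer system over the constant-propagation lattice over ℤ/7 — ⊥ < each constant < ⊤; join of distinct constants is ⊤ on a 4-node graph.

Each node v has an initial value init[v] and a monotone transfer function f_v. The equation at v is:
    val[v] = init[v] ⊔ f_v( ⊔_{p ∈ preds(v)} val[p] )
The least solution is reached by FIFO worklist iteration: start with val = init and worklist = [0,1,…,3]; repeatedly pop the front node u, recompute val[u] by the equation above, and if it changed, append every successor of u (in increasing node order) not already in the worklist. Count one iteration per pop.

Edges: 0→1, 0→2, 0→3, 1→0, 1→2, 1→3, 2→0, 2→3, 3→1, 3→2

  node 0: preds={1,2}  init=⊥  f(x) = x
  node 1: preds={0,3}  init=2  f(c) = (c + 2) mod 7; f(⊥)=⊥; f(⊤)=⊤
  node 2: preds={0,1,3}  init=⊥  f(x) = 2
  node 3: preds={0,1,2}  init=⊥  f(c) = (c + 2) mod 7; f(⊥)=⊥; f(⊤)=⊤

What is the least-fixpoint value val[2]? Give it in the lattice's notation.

2

Iteration log — 8 steps:
  step 1. node 0  ⊔preds=2  new=2  old=⊥  +wl: 
  step 2. node 1  ⊔preds=2  new=⊤  old=2  +wl: 0
  step 3. node 2  ⊔preds=⊤  new=2  old=⊥  +wl: 
  step 4. node 3  ⊔preds=⊤  new=⊤  old=⊥  +wl: 1,2
  step 5. node 0  ⊔preds=⊤  new=⊤  old=2  +wl: 3
  step 6. node 1  ⊔preds=⊤  new=⊤  stable
  step 7. node 2  ⊔preds=⊤  new=2  stable
  step 8. node 3  ⊔preds=⊤  new=⊤  stable

Least fixpoint reached:
  node 0: ⊤
  node 1: ⊤
  node 2: 2
  node 3: ⊤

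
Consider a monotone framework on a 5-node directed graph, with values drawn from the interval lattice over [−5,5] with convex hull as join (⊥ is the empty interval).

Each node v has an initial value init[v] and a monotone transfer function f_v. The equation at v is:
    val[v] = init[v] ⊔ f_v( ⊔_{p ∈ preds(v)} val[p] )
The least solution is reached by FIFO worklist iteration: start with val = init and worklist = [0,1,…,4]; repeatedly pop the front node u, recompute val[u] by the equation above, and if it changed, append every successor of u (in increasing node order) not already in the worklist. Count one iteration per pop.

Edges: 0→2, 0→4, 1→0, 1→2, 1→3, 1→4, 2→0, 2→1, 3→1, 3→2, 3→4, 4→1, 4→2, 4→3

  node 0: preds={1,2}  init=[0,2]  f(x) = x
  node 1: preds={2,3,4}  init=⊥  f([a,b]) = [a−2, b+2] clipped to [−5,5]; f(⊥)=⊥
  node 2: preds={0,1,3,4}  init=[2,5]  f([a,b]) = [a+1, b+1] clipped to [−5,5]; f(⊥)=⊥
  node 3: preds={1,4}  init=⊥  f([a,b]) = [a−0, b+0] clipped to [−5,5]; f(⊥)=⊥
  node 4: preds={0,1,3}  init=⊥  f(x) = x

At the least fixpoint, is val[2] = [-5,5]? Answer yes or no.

no

Trace (24 dequeues):
  [1] u=0 | in [2,5] | out [0,5] | prev [0,2] | push {}
  [2] u=1 | in [2,5] | out [0,5] | prev ⊥ | push {0}
  [3] u=2 | in [0,5] | out [1,5] | prev [2,5] | push {1}
  [4] u=3 | in [0,5] | out [0,5] | prev ⊥ | push {2}
  [5] u=4 | in [0,5] | out [0,5] | prev ⊥ | push {3}
  [6] u=0 | in [0,5] | out [0,5] | ==
  [7] u=1 | in [0,5] | out [-2,5] | prev [0,5] | push {0,4}
  [8] u=2 | in [-2,5] | out [-1,5] | prev [1,5] | push {1}
  [9] u=3 | in [-2,5] | out [-2,5] | prev [0,5] | push {2}
  [10] u=0 | in [-2,5] | out [-2,5] | prev [0,5] | push {}
  [11] u=4 | in [-2,5] | out [-2,5] | prev [0,5] | push {3}
  [12] u=1 | in [-2,5] | out [-4,5] | prev [-2,5] | push {0,4}
  [13] u=2 | in [-4,5] | out [-3,5] | prev [-1,5] | push {1}
  [14] u=3 | in [-4,5] | out [-4,5] | prev [-2,5] | push {2}
  [15] u=0 | in [-4,5] | out [-4,5] | prev [-2,5] | push {}
  [16] u=4 | in [-4,5] | out [-4,5] | prev [-2,5] | push {3}
  [17] u=1 | in [-4,5] | out [-5,5] | prev [-4,5] | push {0,4}
  [18] u=2 | in [-5,5] | out [-4,5] | prev [-3,5] | push {1}
  [19] u=3 | in [-5,5] | out [-5,5] | prev [-4,5] | push {2}
  [20] u=0 | in [-5,5] | out [-5,5] | prev [-4,5] | push {}
  [21] u=4 | in [-5,5] | out [-5,5] | prev [-4,5] | push {3}
  [22] u=1 | in [-5,5] | out [-5,5] | ==
  [23] u=2 | in [-5,5] | out [-4,5] | ==
  [24] u=3 | in [-5,5] | out [-5,5] | ==

Converged values:
  [0] [-5,5]
  [1] [-5,5]
  [2] [-4,5]
  [3] [-5,5]
  [4] [-5,5]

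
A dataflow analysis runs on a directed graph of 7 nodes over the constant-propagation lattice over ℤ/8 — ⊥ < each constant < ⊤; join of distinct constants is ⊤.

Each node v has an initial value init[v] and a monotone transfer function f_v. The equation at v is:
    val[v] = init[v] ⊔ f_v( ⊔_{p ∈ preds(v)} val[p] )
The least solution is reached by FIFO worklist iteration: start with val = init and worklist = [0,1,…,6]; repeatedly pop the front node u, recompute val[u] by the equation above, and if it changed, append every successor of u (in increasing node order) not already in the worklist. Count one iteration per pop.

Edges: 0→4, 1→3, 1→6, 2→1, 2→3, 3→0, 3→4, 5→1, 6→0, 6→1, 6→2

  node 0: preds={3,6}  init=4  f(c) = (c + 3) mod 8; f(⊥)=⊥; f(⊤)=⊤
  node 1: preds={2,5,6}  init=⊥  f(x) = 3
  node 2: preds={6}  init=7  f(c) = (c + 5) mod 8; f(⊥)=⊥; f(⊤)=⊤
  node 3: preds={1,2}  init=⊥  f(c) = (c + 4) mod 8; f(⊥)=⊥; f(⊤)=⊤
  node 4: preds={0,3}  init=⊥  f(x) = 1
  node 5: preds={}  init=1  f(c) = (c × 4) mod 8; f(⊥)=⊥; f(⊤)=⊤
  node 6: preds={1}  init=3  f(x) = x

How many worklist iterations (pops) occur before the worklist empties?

9

Trace (9 dequeues):
  [1] u=0 | in 3 | out ⊤ | prev 4 | push {}
  [2] u=1 | in ⊤ | out 3 | prev ⊥ | push {}
  [3] u=2 | in 3 | out ⊤ | prev 7 | push {1}
  [4] u=3 | in ⊤ | out ⊤ | prev ⊥ | push {0}
  [5] u=4 | in ⊤ | out 1 | prev ⊥ | push {}
  [6] u=5 | in ⊥ | out 1 | ==
  [7] u=6 | in 3 | out 3 | ==
  [8] u=1 | in ⊤ | out 3 | ==
  [9] u=0 | in ⊤ | out ⊤ | ==

Converged values:
  [0] ⊤
  [1] 3
  [2] ⊤
  [3] ⊤
  [4] 1
  [5] 1
  [6] 3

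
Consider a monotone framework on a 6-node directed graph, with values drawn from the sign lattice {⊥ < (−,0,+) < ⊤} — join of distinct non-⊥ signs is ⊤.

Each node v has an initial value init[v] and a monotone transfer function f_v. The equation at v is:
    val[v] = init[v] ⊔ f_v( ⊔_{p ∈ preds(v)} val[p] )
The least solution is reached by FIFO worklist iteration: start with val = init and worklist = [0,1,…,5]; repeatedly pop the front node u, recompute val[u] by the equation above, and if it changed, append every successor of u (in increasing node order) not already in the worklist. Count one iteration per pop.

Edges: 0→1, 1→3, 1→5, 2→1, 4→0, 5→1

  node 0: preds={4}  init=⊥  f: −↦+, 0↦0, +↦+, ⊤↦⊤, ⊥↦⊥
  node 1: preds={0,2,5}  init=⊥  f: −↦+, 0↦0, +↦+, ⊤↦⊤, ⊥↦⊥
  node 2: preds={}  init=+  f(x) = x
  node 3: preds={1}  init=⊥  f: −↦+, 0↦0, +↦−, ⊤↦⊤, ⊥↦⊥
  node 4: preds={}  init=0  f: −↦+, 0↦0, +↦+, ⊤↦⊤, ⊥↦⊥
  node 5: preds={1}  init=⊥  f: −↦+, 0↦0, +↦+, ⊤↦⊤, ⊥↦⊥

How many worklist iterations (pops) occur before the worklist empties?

Worklist (7 pops):
  #1 pop 0: in=0 → 0 (was ⊥); enqueue []
  #2 pop 1: in=⊤ → ⊤ (was ⊥); enqueue []
  #3 pop 2: in=⊥ → + (no change)
  #4 pop 3: in=⊤ → ⊤ (was ⊥); enqueue []
  #5 pop 4: in=⊥ → 0 (no change)
  #6 pop 5: in=⊤ → ⊤ (was ⊥); enqueue [1]
  #7 pop 1: in=⊤ → ⊤ (no change)

Fixpoint:
  val[0] = 0
  val[1] = ⊤
  val[2] = +
  val[3] = ⊤
  val[4] = 0
  val[5] = ⊤

7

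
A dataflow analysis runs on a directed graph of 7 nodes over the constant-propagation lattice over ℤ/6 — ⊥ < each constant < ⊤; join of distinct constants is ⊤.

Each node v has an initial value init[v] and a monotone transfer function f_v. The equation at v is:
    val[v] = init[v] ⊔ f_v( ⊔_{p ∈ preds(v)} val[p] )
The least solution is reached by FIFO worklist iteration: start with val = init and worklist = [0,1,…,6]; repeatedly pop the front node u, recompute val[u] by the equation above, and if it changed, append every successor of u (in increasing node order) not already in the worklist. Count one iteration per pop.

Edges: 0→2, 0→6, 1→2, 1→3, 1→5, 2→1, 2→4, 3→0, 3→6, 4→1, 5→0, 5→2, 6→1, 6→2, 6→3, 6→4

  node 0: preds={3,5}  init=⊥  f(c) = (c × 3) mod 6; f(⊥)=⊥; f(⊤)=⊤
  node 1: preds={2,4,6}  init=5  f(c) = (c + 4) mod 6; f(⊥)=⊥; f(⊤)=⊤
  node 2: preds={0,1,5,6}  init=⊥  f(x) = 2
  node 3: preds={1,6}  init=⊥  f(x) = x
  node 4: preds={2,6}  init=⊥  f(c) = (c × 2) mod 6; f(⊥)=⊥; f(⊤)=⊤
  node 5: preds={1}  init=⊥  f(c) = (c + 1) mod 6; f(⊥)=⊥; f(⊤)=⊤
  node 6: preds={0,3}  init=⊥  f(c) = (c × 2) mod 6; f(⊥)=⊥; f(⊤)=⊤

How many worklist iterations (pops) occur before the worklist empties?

Trace (19 dequeues):
  [1] u=0 | in ⊥ | out ⊥ | ==
  [2] u=1 | in ⊥ | out 5 | ==
  [3] u=2 | in 5 | out 2 | prev ⊥ | push {1}
  [4] u=3 | in 5 | out 5 | prev ⊥ | push {0}
  [5] u=4 | in 2 | out 4 | prev ⊥ | push {}
  [6] u=5 | in 5 | out 0 | prev ⊥ | push {2}
  [7] u=6 | in 5 | out 4 | prev ⊥ | push {3,4}
  [8] u=1 | in ⊤ | out ⊤ | prev 5 | push {5}
  [9] u=0 | in ⊤ | out ⊤ | prev ⊥ | push {6}
  [10] u=2 | in ⊤ | out 2 | ==
  [11] u=3 | in ⊤ | out ⊤ | prev 5 | push {0}
  [12] u=4 | in ⊤ | out ⊤ | prev 4 | push {1}
  [13] u=5 | in ⊤ | out ⊤ | prev 0 | push {2}
  [14] u=6 | in ⊤ | out ⊤ | prev 4 | push {3,4}
  [15] u=0 | in ⊤ | out ⊤ | ==
  [16] u=1 | in ⊤ | out ⊤ | ==
  [17] u=2 | in ⊤ | out 2 | ==
  [18] u=3 | in ⊤ | out ⊤ | ==
  [19] u=4 | in ⊤ | out ⊤ | ==

Converged values:
  [0] ⊤
  [1] ⊤
  [2] 2
  [3] ⊤
  [4] ⊤
  [5] ⊤
  [6] ⊤

19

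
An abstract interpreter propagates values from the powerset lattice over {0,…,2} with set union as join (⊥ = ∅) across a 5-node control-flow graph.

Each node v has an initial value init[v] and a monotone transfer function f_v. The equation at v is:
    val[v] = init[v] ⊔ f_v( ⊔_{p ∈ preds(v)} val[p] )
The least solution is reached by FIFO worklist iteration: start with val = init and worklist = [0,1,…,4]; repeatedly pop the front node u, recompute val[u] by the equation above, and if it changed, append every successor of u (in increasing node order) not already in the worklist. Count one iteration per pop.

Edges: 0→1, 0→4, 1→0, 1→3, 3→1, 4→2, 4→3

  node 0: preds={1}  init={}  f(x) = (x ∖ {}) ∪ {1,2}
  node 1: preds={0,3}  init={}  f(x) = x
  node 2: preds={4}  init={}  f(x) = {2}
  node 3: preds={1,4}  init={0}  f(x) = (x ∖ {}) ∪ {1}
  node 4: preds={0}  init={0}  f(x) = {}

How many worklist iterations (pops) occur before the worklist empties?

Trace (8 dequeues):
  [1] u=0 | in {} | out {1,2} | prev {} | push {}
  [2] u=1 | in {0,1,2} | out {0,1,2} | prev {} | push {0}
  [3] u=2 | in {0} | out {2} | prev {} | push {}
  [4] u=3 | in {0,1,2} | out {0,1,2} | prev {0} | push {1}
  [5] u=4 | in {1,2} | out {0} | ==
  [6] u=0 | in {0,1,2} | out {0,1,2} | prev {1,2} | push {4}
  [7] u=1 | in {0,1,2} | out {0,1,2} | ==
  [8] u=4 | in {0,1,2} | out {0} | ==

Converged values:
  [0] {0,1,2}
  [1] {0,1,2}
  [2] {2}
  [3] {0,1,2}
  [4] {0}

8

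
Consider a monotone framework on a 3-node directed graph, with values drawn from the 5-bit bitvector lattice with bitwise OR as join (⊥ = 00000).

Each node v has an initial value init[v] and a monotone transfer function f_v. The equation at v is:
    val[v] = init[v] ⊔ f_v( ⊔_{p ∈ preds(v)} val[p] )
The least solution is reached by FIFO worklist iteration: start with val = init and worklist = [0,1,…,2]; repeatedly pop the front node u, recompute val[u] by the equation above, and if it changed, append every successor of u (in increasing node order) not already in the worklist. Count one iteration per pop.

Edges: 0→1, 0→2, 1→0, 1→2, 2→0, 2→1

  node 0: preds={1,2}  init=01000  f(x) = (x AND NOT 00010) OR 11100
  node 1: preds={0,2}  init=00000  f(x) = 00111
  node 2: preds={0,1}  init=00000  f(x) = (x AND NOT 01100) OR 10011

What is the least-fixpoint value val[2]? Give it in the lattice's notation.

10011

Iteration log — 6 steps:
  step 1. node 0  ⊔preds=00000  new=11100  old=01000  +wl: 
  step 2. node 1  ⊔preds=11100  new=00111  old=00000  +wl: 0
  step 3. node 2  ⊔preds=11111  new=10011  old=00000  +wl: 1
  step 4. node 0  ⊔preds=10111  new=11101  old=11100  +wl: 2
  step 5. node 1  ⊔preds=11111  new=00111  stable
  step 6. node 2  ⊔preds=11111  new=10011  stable

Least fixpoint reached:
  node 0: 11101
  node 1: 00111
  node 2: 10011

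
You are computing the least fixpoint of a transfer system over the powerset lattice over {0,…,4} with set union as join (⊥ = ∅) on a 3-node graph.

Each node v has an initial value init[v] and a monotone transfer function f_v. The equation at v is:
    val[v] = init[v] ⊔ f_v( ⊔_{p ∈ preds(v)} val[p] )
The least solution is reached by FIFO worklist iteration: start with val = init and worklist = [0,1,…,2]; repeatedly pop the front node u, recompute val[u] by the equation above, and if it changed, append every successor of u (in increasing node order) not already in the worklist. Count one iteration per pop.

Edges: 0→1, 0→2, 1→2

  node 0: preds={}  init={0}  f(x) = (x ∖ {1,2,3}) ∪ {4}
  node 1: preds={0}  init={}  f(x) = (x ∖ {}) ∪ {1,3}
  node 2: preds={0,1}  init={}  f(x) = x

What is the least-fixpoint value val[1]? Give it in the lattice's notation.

{0,1,3,4}

Trace (3 dequeues):
  [1] u=0 | in {} | out {0,4} | prev {0} | push {}
  [2] u=1 | in {0,4} | out {0,1,3,4} | prev {} | push {}
  [3] u=2 | in {0,1,3,4} | out {0,1,3,4} | prev {} | push {}

Converged values:
  [0] {0,4}
  [1] {0,1,3,4}
  [2] {0,1,3,4}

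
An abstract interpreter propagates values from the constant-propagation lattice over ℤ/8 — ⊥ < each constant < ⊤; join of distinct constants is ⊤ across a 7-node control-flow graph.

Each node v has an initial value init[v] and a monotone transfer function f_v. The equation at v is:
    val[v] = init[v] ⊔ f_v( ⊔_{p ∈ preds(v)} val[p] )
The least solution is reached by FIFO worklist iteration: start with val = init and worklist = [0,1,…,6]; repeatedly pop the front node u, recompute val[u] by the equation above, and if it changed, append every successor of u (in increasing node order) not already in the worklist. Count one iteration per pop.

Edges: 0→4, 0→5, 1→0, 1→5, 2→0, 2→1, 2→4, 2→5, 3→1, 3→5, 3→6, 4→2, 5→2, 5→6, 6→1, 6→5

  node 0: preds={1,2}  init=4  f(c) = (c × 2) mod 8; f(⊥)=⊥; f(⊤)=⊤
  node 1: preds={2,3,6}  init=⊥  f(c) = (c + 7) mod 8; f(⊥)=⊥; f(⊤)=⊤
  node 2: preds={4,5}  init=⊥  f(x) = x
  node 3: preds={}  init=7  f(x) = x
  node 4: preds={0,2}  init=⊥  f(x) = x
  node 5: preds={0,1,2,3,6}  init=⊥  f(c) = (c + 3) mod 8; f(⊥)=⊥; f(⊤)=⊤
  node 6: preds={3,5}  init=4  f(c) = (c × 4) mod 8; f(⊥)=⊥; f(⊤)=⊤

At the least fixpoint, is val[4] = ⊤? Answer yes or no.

Trace (14 dequeues):
  [1] u=0 | in ⊥ | out 4 | ==
  [2] u=1 | in ⊤ | out ⊤ | prev ⊥ | push {0}
  [3] u=2 | in ⊥ | out ⊥ | ==
  [4] u=3 | in ⊥ | out 7 | ==
  [5] u=4 | in 4 | out 4 | prev ⊥ | push {2}
  [6] u=5 | in ⊤ | out ⊤ | prev ⊥ | push {}
  [7] u=6 | in ⊤ | out ⊤ | prev 4 | push {1,5}
  [8] u=0 | in ⊤ | out ⊤ | prev 4 | push {4}
  [9] u=2 | in ⊤ | out ⊤ | prev ⊥ | push {0}
  [10] u=1 | in ⊤ | out ⊤ | ==
  [11] u=5 | in ⊤ | out ⊤ | ==
  [12] u=4 | in ⊤ | out ⊤ | prev 4 | push {2}
  [13] u=0 | in ⊤ | out ⊤ | ==
  [14] u=2 | in ⊤ | out ⊤ | ==

Converged values:
  [0] ⊤
  [1] ⊤
  [2] ⊤
  [3] 7
  [4] ⊤
  [5] ⊤
  [6] ⊤

yes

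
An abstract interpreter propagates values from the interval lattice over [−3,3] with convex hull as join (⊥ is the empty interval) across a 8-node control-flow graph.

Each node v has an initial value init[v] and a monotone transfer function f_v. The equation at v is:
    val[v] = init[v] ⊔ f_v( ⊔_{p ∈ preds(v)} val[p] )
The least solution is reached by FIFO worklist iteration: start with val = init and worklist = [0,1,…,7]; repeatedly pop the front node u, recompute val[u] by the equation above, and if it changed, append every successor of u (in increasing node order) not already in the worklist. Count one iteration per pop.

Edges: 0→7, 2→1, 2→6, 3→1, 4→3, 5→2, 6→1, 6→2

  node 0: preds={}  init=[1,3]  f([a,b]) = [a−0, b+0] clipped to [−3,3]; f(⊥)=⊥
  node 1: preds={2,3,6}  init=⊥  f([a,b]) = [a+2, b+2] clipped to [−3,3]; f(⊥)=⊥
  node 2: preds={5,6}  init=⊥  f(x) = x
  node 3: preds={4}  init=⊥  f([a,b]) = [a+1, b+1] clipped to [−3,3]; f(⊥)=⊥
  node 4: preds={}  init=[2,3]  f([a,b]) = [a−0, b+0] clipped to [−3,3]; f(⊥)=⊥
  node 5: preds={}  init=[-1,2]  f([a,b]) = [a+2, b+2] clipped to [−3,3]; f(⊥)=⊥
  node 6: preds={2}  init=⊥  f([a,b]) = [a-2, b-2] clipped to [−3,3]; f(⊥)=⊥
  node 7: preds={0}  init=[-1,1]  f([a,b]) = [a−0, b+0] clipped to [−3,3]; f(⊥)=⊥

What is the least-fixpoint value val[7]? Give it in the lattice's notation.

[-1,3]

Iteration log — 12 steps:
  step 1. node 0  ⊔preds=⊥  new=[1,3]  stable
  step 2. node 1  ⊔preds=⊥  new=⊥  stable
  step 3. node 2  ⊔preds=[-1,2]  new=[-1,2]  old=⊥  +wl: 1
  step 4. node 3  ⊔preds=[2,3]  new=[3,3]  old=⊥  +wl: 
  step 5. node 4  ⊔preds=⊥  new=[2,3]  stable
  step 6. node 5  ⊔preds=⊥  new=[-1,2]  stable
  step 7. node 6  ⊔preds=[-1,2]  new=[-3,0]  old=⊥  +wl: 2
  step 8. node 7  ⊔preds=[1,3]  new=[-1,3]  old=[-1,1]  +wl: 
  step 9. node 1  ⊔preds=[-3,3]  new=[-1,3]  old=⊥  +wl: 
  step 10. node 2  ⊔preds=[-3,2]  new=[-3,2]  old=[-1,2]  +wl: 1,6
  step 11. node 1  ⊔preds=[-3,3]  new=[-1,3]  stable
  step 12. node 6  ⊔preds=[-3,2]  new=[-3,0]  stable

Least fixpoint reached:
  node 0: [1,3]
  node 1: [-1,3]
  node 2: [-3,2]
  node 3: [3,3]
  node 4: [2,3]
  node 5: [-1,2]
  node 6: [-3,0]
  node 7: [-1,3]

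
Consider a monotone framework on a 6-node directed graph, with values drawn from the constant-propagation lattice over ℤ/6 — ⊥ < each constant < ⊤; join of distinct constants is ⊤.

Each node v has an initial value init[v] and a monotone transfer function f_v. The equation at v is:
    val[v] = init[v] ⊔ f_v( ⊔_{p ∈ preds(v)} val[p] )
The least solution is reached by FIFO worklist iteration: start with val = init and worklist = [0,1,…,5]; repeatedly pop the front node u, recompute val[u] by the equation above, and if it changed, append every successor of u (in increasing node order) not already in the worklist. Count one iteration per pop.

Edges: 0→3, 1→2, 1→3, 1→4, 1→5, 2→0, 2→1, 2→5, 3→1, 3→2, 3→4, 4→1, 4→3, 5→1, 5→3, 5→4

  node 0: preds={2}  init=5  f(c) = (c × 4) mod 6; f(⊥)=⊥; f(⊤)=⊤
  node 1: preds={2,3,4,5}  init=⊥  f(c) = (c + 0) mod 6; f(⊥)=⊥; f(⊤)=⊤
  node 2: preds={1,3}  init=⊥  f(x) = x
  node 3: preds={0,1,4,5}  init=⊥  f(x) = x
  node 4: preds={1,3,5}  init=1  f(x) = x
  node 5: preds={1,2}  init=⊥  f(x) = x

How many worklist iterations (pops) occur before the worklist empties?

16

Trace (16 dequeues):
  [1] u=0 | in ⊥ | out 5 | ==
  [2] u=1 | in 1 | out 1 | prev ⊥ | push {}
  [3] u=2 | in 1 | out 1 | prev ⊥ | push {0,1}
  [4] u=3 | in ⊤ | out ⊤ | prev ⊥ | push {2}
  [5] u=4 | in ⊤ | out ⊤ | prev 1 | push {3}
  [6] u=5 | in 1 | out 1 | prev ⊥ | push {4}
  [7] u=0 | in 1 | out ⊤ | prev 5 | push {}
  [8] u=1 | in ⊤ | out ⊤ | prev 1 | push {5}
  [9] u=2 | in ⊤ | out ⊤ | prev 1 | push {0,1}
  [10] u=3 | in ⊤ | out ⊤ | ==
  [11] u=4 | in ⊤ | out ⊤ | ==
  [12] u=5 | in ⊤ | out ⊤ | prev 1 | push {3,4}
  [13] u=0 | in ⊤ | out ⊤ | ==
  [14] u=1 | in ⊤ | out ⊤ | ==
  [15] u=3 | in ⊤ | out ⊤ | ==
  [16] u=4 | in ⊤ | out ⊤ | ==

Converged values:
  [0] ⊤
  [1] ⊤
  [2] ⊤
  [3] ⊤
  [4] ⊤
  [5] ⊤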